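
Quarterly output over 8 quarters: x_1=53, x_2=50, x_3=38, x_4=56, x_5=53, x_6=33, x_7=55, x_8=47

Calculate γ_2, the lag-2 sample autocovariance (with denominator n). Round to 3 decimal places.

-19.066

Mean x̄ = (53 + 50 + 38 + 56 + 53 + 33 + 55 + 47)/8 = 48.1250
Σ_{t=1}^{6}(x_t−x̄)(x_{t+2}−x̄) = -152.5313
γ_2 = -152.5313 / 8 = -19.066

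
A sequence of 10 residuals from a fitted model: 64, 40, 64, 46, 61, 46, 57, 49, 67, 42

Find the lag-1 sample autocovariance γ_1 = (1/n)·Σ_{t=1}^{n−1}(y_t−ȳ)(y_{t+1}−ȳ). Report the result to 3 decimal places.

-73.296

Mean ȳ = (64 + 40 + 64 + 46 + 61 + 46 + 57 + 49 + 67 + 42)/10 = 53.6000
Σ_{t=1}^{9}(y_t−ȳ)(y_{t+1}−ȳ) = -732.9600
γ_1 = -732.9600 / 10 = -73.296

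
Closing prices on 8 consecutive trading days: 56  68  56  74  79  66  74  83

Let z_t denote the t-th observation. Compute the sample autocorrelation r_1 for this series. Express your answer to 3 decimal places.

0.049

Mean z̄ = (56 + 68 + 56 + 74 + 79 + 66 + 74 + 83)/8 = 69.5000
Deviations from mean: -13.5000, -1.5000, -13.5000, 4.5000, 9.5000, -3.5000, 4.5000, 13.5000
Σ(z_t−z̄)(z_{t+1}−z̄) = (20.2500) + (20.2500) + (-60.7500) + (42.7500) + (-33.2500) + (-15.7500) + (60.7500) = 34.2500
Denominator Σ(z_t−z̄)² = 692.0000
r_1 = 34.2500 / 692.0000 = 0.049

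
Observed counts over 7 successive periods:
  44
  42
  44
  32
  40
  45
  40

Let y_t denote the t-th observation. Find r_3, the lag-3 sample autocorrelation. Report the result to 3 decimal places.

-0.059

Mean ȳ = (44 + 42 + 44 + 32 + 40 + 45 + 40)/7 = 41.0000
Deviations from mean: 3.0000, 1.0000, 3.0000, -9.0000, -1.0000, 4.0000, -1.0000
Σ(y_t−ȳ)(y_{t+3}−ȳ) = (-27.0000) + (-1.0000) + (12.0000) + (9.0000) = -7.0000
Denominator Σ(y_t−ȳ)² = 118.0000
r_3 = -7.0000 / 118.0000 = -0.059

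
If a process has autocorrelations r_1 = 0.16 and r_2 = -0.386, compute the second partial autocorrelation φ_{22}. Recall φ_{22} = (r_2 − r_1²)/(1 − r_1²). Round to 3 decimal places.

-0.422

φ_{22} = (r_2 − r_1²) / (1 − r_1²)
r_1² = (0.16)² = 0.0256
Numerator = -0.386 − 0.0256 = -0.4116; denominator = 1 − 0.0256 = 0.9744
φ_{22} = -0.4116 / 0.9744 = -0.422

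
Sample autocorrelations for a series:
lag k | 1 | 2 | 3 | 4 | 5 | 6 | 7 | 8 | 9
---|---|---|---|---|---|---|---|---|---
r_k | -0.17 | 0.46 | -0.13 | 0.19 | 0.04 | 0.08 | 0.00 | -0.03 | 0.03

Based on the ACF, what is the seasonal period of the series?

The largest autocorrelation is r_2 = 0.46, with a weaker echo at lag 4 (0.19); the remaining lags stay at or below 0.08.
The dominant spike at lag 2 indicates a seasonal period of 2.

2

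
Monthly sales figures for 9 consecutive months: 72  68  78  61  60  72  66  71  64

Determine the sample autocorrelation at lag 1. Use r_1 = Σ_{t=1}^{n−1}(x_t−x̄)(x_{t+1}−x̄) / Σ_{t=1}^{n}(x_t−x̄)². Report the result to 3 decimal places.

Mean x̄ = (72 + 68 + 78 + 61 + 60 + 72 + 66 + 71 + 64)/9 = 68.0000
Numerator Σ_{t=1}^{8}(x_t−x̄)(x_{t+1}−x̄) = -72.0000
Denominator Σ(x_t−x̄)² = 274.0000
r_1 = -72.0000 / 274.0000 = -0.263

-0.263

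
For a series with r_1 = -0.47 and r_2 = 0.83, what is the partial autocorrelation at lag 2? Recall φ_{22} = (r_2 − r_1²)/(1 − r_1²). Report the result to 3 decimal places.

0.782

φ_{22} = (r_2 − r_1²) / (1 − r_1²)
r_1² = (-0.47)² = 0.2209
Numerator = 0.83 − 0.2209 = 0.6091; denominator = 1 − 0.2209 = 0.7791
φ_{22} = 0.6091 / 0.7791 = 0.782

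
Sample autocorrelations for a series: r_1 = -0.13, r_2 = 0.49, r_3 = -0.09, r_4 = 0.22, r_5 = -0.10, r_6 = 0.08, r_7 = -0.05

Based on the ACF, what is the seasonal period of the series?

The largest autocorrelation is r_2 = 0.49, with a weaker echo at lag 4 (0.22); the remaining lags stay at or below 0.08.
The dominant spike at lag 2 indicates a seasonal period of 2.

2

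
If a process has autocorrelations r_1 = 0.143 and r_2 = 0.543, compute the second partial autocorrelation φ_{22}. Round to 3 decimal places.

0.533

φ_{22} = (r_2 − r_1²) / (1 − r_1²)
r_1² = (0.143)² = 0.020449
Numerator = 0.543 − 0.0204 = 0.5226; denominator = 1 − 0.0204 = 0.9796
φ_{22} = 0.5226 / 0.9796 = 0.533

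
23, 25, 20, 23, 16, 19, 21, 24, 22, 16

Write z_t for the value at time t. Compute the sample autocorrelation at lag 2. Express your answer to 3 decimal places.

-0.161

Mean z̄ = (23 + 25 + 20 + 23 + 16 + 19 + 21 + 24 + 22 + 16)/10 = 20.9000
Numerator Σ_{t=1}^{8}(z_t−z̄)(z_{t+2}−z̄) = -14.3200
Denominator Σ(z_t−z̄)² = 88.9000
r_2 = -14.3200 / 88.9000 = -0.161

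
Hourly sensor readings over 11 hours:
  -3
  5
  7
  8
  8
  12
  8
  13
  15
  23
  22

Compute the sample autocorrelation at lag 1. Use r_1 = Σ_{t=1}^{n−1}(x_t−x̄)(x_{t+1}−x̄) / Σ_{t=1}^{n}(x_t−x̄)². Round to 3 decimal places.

Mean x̄ = (-3 + 5 + 7 + 8 + 8 + 12 + 8 + 13 + 15 + 23 + 22)/11 = 10.7273
Numerator Σ_{t=1}^{10}(x_t−x̄)(x_{t+1}−x̄) = 304.9256
Denominator Σ(x_t−x̄)² = 560.1818
r_1 = 304.9256 / 560.1818 = 0.544

0.544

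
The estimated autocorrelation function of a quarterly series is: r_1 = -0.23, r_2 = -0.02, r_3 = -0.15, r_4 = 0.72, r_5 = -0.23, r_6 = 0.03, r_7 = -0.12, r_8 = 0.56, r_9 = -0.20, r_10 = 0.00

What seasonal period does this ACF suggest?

The largest autocorrelation is r_4 = 0.72, with a weaker echo at lag 8 (0.56); the remaining lags stay at or below 0.03.
The dominant spike at lag 4 indicates a seasonal period of 4.

4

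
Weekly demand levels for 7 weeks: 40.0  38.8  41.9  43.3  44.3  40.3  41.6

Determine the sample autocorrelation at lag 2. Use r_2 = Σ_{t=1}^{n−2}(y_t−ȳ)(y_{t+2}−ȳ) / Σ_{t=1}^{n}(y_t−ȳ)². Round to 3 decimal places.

Mean ȳ = (40.0 + 38.8 + 41.9 + 43.3 + 44.3 + 40.3 + 41.6)/7 = 41.4571
Deviations from mean: -1.4571, -2.6571, 0.4429, 1.8429, 2.8429, -1.1571, 0.1429
Numerator Σ_{t=1}^{5}(y_t−ȳ)(y_{t+2}−ȳ) = -6.0094
Denominator Σ(y_t−ȳ)² = 22.2171
r_2 = -6.0094 / 22.2171 = -0.270

-0.270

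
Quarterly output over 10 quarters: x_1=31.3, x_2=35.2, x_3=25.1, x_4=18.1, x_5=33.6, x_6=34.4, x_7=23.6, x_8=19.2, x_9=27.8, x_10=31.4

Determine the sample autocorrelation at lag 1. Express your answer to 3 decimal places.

0.067

Mean x̄ = (31.3 + 35.2 + 25.1 + 18.1 + 33.6 + 34.4 + 23.6 + 19.2 + 27.8 + 31.4)/10 = 27.9700
Numerator Σ_{t=1}^{9}(x_t−x̄)(x_{t+1}−x̄) = 23.4191
Denominator Σ(x_t−x̄)² = 349.8610
r_1 = 23.4191 / 349.8610 = 0.067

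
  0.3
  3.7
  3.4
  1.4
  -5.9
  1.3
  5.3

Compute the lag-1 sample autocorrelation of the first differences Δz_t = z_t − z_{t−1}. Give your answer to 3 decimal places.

-0.062

First differences Δz: 3.4, -0.3, -2.0, -7.3, 7.2, 4.0
Mean of differences = 0.8333
Numerator Σ(Δz_t−Δz̄)(Δz_{t+1}−Δz̄) = -8.2744
Denominator Σ(Δz_t−Δz̄)² = 132.6133
r_1(Δz) = -8.2744 / 132.6133 = -0.062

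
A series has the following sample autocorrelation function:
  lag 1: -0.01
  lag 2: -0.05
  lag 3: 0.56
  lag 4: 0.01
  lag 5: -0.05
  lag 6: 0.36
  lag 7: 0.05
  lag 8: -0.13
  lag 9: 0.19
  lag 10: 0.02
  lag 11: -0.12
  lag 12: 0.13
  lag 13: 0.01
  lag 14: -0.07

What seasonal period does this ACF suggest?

3

The largest autocorrelation is r_3 = 0.56, with weaker echoes at lags 6 (0.36) and 9 (0.19); the remaining lags stay at or below 0.13.
The dominant spike at lag 3 indicates a seasonal period of 3.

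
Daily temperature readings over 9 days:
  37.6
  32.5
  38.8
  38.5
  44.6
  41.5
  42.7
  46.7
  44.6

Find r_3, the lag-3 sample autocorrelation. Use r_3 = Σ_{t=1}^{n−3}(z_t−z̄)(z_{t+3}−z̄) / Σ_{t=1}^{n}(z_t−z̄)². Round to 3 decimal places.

-0.032

Mean z̄ = (37.6 + 32.5 + 38.8 + 38.5 + 44.6 + 41.5 + 42.7 + 46.7 + 44.6)/9 = 40.8333
Σ(z_t−z̄)(z_{t+3}−z̄) = (7.5444) + (-31.3889) + (-1.3556) + (-4.3556) + (22.0978) + (2.5111) = -4.9467
Denominator Σ(z_t−z̄)² = 156.2000
r_3 = -4.9467 / 156.2000 = -0.032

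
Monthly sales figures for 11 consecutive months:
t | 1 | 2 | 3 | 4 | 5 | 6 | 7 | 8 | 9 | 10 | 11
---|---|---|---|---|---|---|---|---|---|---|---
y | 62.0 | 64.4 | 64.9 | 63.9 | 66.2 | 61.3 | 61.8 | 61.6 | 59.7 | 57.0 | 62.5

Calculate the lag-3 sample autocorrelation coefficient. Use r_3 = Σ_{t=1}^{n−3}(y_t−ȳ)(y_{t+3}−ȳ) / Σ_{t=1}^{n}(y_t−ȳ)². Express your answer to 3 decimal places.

0.102

Mean ȳ = (62.0 + 64.4 + 64.9 + 63.9 + 66.2 + 61.3 + 61.8 + 61.6 + 59.7 + 57.0 + 62.5)/11 = 62.3000
Numerator Σ_{t=1}^{8}(y_t−ȳ)(y_{t+3}−ȳ) = 6.6900
Denominator Σ(y_t−ȳ)² = 65.6600
r_3 = 6.6900 / 65.6600 = 0.102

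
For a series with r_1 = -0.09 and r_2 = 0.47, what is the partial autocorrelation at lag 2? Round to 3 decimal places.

0.466

φ_{22} = (r_2 − r_1²) / (1 − r_1²)
r_1² = (-0.09)² = 0.0081
Numerator = 0.47 − 0.0081 = 0.4619; denominator = 1 − 0.0081 = 0.9919
φ_{22} = 0.4619 / 0.9919 = 0.466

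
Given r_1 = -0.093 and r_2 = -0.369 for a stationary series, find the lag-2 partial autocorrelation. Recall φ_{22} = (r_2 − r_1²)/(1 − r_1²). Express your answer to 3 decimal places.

-0.381

φ_{22} = (r_2 − r_1²) / (1 − r_1²)
r_1² = (-0.093)² = 0.008649
Numerator = -0.369 − 0.0086 = -0.3776; denominator = 1 − 0.0086 = 0.9914
φ_{22} = -0.3776 / 0.9914 = -0.381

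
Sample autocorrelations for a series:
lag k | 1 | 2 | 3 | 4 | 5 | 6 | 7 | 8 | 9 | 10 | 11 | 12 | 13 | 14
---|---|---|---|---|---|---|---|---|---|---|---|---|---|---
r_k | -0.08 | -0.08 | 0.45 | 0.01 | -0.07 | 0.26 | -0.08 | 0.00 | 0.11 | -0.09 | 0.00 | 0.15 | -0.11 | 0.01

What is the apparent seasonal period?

3

The largest autocorrelation is r_3 = 0.45, with weaker echoes at lags 6 (0.26) and 12 (0.15); the remaining lags stay at or below 0.11.
The dominant spike at lag 3 indicates a seasonal period of 3.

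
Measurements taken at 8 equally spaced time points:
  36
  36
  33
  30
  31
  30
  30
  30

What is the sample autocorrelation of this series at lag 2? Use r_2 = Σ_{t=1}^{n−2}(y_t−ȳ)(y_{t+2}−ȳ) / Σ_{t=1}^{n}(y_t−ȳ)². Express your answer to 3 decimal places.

0.100

Mean ȳ = (36 + 36 + 33 + 30 + 31 + 30 + 30 + 30)/8 = 32.0000
Deviations from mean: 4.0000, 4.0000, 1.0000, -2.0000, -1.0000, -2.0000, -2.0000, -2.0000
Numerator Σ_{t=1}^{6}(y_t−ȳ)(y_{t+2}−ȳ) = 5.0000
Denominator Σ(y_t−ȳ)² = 50.0000
r_2 = 5.0000 / 50.0000 = 0.100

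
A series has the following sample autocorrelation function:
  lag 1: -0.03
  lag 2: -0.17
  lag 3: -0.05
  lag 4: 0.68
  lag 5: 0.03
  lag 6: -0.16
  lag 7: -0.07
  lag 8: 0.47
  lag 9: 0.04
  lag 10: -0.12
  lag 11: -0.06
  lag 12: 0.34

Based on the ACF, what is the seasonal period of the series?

4

The largest autocorrelation is r_4 = 0.68, with weaker echoes at lags 8 (0.47) and 12 (0.34); the remaining lags stay at or below 0.04.
The dominant spike at lag 4 indicates a seasonal period of 4.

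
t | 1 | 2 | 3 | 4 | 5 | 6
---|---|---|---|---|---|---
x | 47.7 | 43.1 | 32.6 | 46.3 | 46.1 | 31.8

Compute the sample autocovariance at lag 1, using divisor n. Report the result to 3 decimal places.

-11.524

Mean x̄ = (47.7 + 43.1 + 32.6 + 46.3 + 46.1 + 31.8)/6 = 41.2667
Σ_{t=1}^{5}(x_t−x̄)(x_{t+1}−x̄) = -69.1444
γ_1 = -69.1444 / 6 = -11.524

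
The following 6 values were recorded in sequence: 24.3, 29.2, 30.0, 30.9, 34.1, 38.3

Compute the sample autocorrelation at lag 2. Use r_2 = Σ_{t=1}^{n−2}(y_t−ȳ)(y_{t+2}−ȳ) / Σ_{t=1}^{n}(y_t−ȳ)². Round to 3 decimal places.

Mean ȳ = (24.3 + 29.2 + 30.0 + 30.9 + 34.1 + 38.3)/6 = 31.1333
Deviations from mean: -6.8333, -1.9333, -1.1333, -0.2333, 2.9667, 7.1667
Σ(y_t−ȳ)(y_{t+2}−ȳ) = (7.7444) + (0.4511) + (-3.3622) + (-1.6722) = 3.1611
Denominator Σ(y_t−ȳ)² = 111.9333
r_2 = 3.1611 / 111.9333 = 0.028

0.028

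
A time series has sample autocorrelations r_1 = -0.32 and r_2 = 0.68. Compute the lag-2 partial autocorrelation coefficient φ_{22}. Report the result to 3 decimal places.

0.643

φ_{22} = (r_2 − r_1²) / (1 − r_1²)
r_1² = (-0.32)² = 0.1024
Numerator = 0.68 − 0.1024 = 0.5776; denominator = 1 − 0.1024 = 0.8976
φ_{22} = 0.5776 / 0.8976 = 0.643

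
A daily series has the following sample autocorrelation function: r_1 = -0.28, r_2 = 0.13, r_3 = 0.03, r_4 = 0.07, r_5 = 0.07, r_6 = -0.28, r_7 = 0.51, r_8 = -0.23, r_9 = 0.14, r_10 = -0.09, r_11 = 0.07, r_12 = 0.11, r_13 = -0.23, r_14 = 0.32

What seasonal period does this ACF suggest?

The largest autocorrelation is r_7 = 0.51, with a weaker echo at lag 14 (0.32); the remaining lags stay at or below 0.14.
The dominant spike at lag 7 indicates a seasonal period of 7.

7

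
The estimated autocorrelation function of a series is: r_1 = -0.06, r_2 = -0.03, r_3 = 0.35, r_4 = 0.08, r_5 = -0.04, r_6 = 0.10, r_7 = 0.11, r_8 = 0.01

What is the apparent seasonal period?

3

The largest autocorrelation is r_3 = 0.35; the remaining lags stay at or below 0.11.
The dominant spike at lag 3 indicates a seasonal period of 3.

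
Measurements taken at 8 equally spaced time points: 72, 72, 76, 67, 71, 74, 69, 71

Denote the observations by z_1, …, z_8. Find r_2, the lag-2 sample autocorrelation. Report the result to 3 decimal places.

-0.250

Mean z̄ = (72 + 72 + 76 + 67 + 71 + 74 + 69 + 71)/8 = 71.5000
Σ(z_t−z̄)(z_{t+2}−z̄) = (2.2500) + (-2.2500) + (-2.2500) + (-11.2500) + (1.2500) + (-1.2500) = -13.5000
Denominator Σ(z_t−z̄)² = 54.0000
r_2 = -13.5000 / 54.0000 = -0.250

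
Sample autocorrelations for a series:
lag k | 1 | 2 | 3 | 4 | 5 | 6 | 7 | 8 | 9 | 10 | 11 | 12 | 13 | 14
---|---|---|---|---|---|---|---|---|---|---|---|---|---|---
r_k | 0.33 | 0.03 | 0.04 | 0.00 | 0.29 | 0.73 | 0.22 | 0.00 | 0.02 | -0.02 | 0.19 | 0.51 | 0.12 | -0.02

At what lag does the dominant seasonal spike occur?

The largest autocorrelation is r_6 = 0.73, with a weaker echo at lag 12 (0.51); the remaining lags stay at or below 0.33. The elevated value at lag 1 (0.33), dropping to 0.03 at lag 2, reflects decaying short-term dependence rather than seasonality.
The dominant spike at lag 6 indicates a seasonal period of 6.

6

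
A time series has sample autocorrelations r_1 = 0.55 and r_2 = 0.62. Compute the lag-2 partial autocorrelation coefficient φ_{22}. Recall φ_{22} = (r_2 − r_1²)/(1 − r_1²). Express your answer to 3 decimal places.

0.455

φ_{22} = (r_2 − r_1²) / (1 − r_1²)
r_1² = (0.55)² = 0.3025
Numerator = 0.62 − 0.3025 = 0.3175; denominator = 1 − 0.3025 = 0.6975
φ_{22} = 0.3175 / 0.6975 = 0.455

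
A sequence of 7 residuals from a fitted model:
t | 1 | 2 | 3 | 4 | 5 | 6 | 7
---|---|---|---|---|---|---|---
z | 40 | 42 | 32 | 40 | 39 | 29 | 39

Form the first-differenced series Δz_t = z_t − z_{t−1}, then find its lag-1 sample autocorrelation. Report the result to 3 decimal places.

First differences Δz: 2, -10, 8, -1, -10, 10
Mean of differences = -0.1667
Numerator Σ(Δz_t−Δz̄)(Δz_{t+1}−Δz̄) = -200.1944
Denominator Σ(Δz_t−Δz̄)² = 368.8333
r_1(Δz) = -200.1944 / 368.8333 = -0.543

-0.543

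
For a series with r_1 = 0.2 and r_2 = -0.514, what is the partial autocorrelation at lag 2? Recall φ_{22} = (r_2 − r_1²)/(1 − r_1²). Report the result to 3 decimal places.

φ_{22} = (r_2 − r_1²) / (1 − r_1²)
r_1² = (0.2)² = 0.04
Numerator = -0.514 − 0.0400 = -0.5540; denominator = 1 − 0.0400 = 0.9600
φ_{22} = -0.5540 / 0.9600 = -0.577

-0.577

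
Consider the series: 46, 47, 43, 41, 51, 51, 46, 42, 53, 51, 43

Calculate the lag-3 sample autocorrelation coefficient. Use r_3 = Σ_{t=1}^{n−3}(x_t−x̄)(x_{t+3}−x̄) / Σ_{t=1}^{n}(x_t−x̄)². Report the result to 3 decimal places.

0.082

Mean x̄ = (46 + 47 + 43 + 41 + 51 + 51 + 46 + 42 + 53 + 51 + 43)/11 = 46.7273
Numerator Σ_{t=1}^{8}(x_t−x̄)(x_{t+3}−x̄) = 14.6860
Denominator Σ(x_t−x̄)² = 178.1818
r_3 = 14.6860 / 178.1818 = 0.082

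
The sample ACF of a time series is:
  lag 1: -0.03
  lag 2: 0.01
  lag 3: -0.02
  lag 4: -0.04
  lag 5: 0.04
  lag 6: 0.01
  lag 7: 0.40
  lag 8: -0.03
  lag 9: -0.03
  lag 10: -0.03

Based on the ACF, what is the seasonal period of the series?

The largest autocorrelation is r_7 = 0.40; the remaining lags stay at or below 0.04.
The dominant spike at lag 7 indicates a seasonal period of 7.

7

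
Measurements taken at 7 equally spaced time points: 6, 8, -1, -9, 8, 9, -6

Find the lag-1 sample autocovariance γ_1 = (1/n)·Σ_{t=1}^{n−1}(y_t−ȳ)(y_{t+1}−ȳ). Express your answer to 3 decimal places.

-5.962

Mean ȳ = (6 + 8 − 1 − 9 + 8 + 9 − 6)/7 = 2.1429
Deviations: 3.8571, 5.8571, -3.1429, -11.1429, 5.8571, 6.8571, -8.1429
Σ_{t=1}^{6}(y_t−ȳ)(y_{t+1}−ȳ) = -41.7347
γ_1 = -41.7347 / 7 = -5.962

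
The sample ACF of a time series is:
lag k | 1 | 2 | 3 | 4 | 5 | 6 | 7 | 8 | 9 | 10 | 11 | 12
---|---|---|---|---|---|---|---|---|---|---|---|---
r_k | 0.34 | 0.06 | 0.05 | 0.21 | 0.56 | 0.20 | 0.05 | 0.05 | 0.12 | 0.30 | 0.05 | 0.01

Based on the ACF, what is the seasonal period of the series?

The largest autocorrelation is r_5 = 0.56; the remaining lags stay at or below 0.34. The elevated value at lag 1 (0.34), dropping to 0.06 at lag 2, reflects decaying short-term dependence rather than seasonality.
The dominant spike at lag 5 indicates a seasonal period of 5.

5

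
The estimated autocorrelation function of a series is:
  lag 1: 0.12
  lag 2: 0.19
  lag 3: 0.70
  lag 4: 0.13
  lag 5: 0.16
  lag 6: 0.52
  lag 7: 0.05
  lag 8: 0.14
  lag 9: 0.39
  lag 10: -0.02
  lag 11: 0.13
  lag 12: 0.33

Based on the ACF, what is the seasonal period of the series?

3

The largest autocorrelation is r_3 = 0.70, with weaker echoes at lags 6 (0.52), 9 (0.39) and 12 (0.33); the remaining lags stay at or below 0.19.
The dominant spike at lag 3 indicates a seasonal period of 3.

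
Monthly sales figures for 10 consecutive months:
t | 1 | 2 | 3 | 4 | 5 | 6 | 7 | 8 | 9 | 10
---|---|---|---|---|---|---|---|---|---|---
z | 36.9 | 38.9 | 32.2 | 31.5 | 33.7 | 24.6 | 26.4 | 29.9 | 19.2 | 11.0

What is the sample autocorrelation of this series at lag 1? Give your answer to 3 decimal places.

Mean z̄ = (36.9 + 38.9 + 32.2 + 31.5 + 33.7 + 24.6 + 26.4 + 29.9 + 19.2 + 11.0)/10 = 28.4300
Numerator Σ_{t=1}^{9}(z_t−z̄)(z_{t+1}−z̄) = 287.8231
Denominator Σ(z_t−z̄)² = 642.7210
r_1 = 287.8231 / 642.7210 = 0.448

0.448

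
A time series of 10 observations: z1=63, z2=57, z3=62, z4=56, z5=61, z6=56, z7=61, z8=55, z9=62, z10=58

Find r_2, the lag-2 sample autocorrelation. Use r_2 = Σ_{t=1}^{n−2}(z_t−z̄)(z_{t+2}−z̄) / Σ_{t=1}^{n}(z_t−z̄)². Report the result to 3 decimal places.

Mean z̄ = (63 + 57 + 62 + 56 + 61 + 56 + 61 + 55 + 62 + 58)/10 = 59.1000
Numerator Σ_{t=1}^{8}(z_t−z̄)(z_{t+2}−z̄) = 59.2800
Denominator Σ(z_t−z̄)² = 80.9000
r_2 = 59.2800 / 80.9000 = 0.733

0.733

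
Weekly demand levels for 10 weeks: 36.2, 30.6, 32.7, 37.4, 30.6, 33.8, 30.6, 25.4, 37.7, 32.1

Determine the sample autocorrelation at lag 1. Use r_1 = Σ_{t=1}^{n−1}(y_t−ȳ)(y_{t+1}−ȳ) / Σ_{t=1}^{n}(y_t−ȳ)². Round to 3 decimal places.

-0.361

Mean ȳ = (36.2 + 30.6 + 32.7 + 37.4 + 30.6 + 33.8 + 30.6 + 25.4 + 37.7 + 32.1)/10 = 32.7100
Numerator Σ_{t=1}^{9}(y_t−ȳ)(y_{t+1}−ȳ) = -45.9821
Denominator Σ(y_t−ȳ)² = 127.4290
r_1 = -45.9821 / 127.4290 = -0.361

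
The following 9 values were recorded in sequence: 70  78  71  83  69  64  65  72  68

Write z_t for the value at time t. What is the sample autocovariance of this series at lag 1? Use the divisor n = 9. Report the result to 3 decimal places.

1.715

Mean z̄ = (70 + 78 + 71 + 83 + 69 + 64 + 65 + 72 + 68)/9 = 71.1111
Σ_{t=1}^{8}(z_t−z̄)(z_{t+1}−z̄) = 15.4321
γ_1 = 15.4321 / 9 = 1.715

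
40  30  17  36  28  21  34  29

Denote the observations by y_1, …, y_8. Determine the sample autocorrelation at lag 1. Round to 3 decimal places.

-0.300

Mean ȳ = (40 + 30 + 17 + 36 + 28 + 21 + 34 + 29)/8 = 29.3750
Σ(y_t−ȳ)(y_{t+1}−ȳ) = (6.6406) + (-7.7344) + (-81.9844) + (-9.1094) + (11.5156) + (-38.7344) + (-1.7344) = -121.1406
Denominator Σ(y_t−ȳ)² = 403.8750
r_1 = -121.1406 / 403.8750 = -0.300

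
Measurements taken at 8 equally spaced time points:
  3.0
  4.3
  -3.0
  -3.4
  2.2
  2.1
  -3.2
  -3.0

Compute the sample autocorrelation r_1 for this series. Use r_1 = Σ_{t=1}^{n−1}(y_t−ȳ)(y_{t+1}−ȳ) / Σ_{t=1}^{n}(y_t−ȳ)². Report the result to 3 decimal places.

Mean ȳ = (3.0 + 4.3 − 3.0 − 3.4 + 2.2 + 2.1 − 3.2 − 3.0)/8 = -0.1250
Σ(y_t−ȳ)(y_{t+1}−ȳ) = (13.8281) + (-12.7219) + (9.4156) + (-7.6144) + (5.1731) + (-6.8419) + (8.8406) = 10.0794
Denominator Σ(y_t−ȳ)² = 76.4150
r_1 = 10.0794 / 76.4150 = 0.132

0.132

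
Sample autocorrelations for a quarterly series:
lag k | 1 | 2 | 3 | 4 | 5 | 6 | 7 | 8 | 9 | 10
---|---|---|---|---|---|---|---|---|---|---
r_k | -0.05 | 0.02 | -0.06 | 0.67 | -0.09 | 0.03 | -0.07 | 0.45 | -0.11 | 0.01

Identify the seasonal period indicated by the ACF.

The largest autocorrelation is r_4 = 0.67, with a weaker echo at lag 8 (0.45); the remaining lags stay at or below 0.03.
The dominant spike at lag 4 indicates a seasonal period of 4.

4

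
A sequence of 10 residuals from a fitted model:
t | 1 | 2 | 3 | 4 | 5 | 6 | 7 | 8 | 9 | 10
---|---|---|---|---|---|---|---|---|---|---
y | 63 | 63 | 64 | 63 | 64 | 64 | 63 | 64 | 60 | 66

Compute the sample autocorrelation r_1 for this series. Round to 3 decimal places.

-0.567

Mean ȳ = (63 + 63 + 64 + 63 + 64 + 64 + 63 + 64 + 60 + 66)/10 = 63.4000
Numerator Σ_{t=1}^{9}(y_t−ȳ)(y_{t+1}−ȳ) = -11.5600
Denominator Σ(y_t−ȳ)² = 20.4000
r_1 = -11.5600 / 20.4000 = -0.567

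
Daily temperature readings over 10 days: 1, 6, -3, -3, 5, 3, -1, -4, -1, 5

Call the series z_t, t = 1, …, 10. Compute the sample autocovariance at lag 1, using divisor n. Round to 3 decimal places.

-0.524

Mean z̄ = (1 + 6 − 3 − 3 + 5 + 3 − 1 − 4 − 1 + 5)/10 = 0.8000
Σ_{t=1}^{9}(z_t−z̄)(z_{t+1}−z̄) = -5.2400
γ_1 = -5.2400 / 10 = -0.524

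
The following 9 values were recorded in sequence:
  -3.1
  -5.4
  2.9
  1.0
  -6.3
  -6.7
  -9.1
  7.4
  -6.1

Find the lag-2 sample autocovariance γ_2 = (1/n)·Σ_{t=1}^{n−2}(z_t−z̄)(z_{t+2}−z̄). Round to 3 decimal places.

-4.822

Mean z̄ = (-3.1 − 5.4 + 2.9 + 1.0 − 6.3 − 6.7 − 9.1 + 7.4 − 6.1)/9 = -2.8222
Σ_{t=1}^{7}(z_t−z̄)(z_{t+2}−z̄) = -43.3943
γ_2 = -43.3943 / 9 = -4.822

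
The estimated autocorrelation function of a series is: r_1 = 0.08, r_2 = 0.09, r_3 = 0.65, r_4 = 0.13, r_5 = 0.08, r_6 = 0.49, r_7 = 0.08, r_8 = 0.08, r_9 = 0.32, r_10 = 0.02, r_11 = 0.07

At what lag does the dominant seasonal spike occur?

The largest autocorrelation is r_3 = 0.65, with weaker echoes at lags 6 (0.49) and 9 (0.32); the remaining lags stay at or below 0.13.
The dominant spike at lag 3 indicates a seasonal period of 3.

3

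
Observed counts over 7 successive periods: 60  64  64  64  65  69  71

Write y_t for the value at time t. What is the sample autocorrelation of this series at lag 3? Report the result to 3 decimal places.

Mean ȳ = (60 + 64 + 64 + 64 + 65 + 69 + 71)/7 = 65.2857
Deviations from mean: -5.2857, -1.2857, -1.2857, -1.2857, -0.2857, 3.7143, 5.7143
Σ(y_t−ȳ)(y_{t+3}−ȳ) = (6.7959) + (0.3673) + (-4.7755) + (-7.3469) = -4.9592
Denominator Σ(y_t−ȳ)² = 79.4286
r_3 = -4.9592 / 79.4286 = -0.062

-0.062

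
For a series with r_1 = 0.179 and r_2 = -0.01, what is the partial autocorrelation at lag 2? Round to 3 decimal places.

-0.043

φ_{22} = (r_2 − r_1²) / (1 − r_1²)
r_1² = (0.179)² = 0.032041
Numerator = -0.01 − 0.0320 = -0.0420; denominator = 1 − 0.0320 = 0.9680
φ_{22} = -0.0420 / 0.9680 = -0.043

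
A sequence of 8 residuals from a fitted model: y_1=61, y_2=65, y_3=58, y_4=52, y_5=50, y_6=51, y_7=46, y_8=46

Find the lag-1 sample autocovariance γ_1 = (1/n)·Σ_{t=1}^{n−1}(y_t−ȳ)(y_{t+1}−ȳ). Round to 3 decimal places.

27.514

Mean ȳ = (61 + 65 + 58 + 52 + 50 + 51 + 46 + 46)/8 = 53.6250
Σ_{t=1}^{7}(y_t−ȳ)(y_{t+1}−ȳ) = 220.1094
γ_1 = 220.1094 / 8 = 27.514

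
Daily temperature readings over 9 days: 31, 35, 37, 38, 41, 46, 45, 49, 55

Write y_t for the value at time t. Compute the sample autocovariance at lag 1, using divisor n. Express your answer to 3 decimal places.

Mean ȳ = (31 + 35 + 37 + 38 + 41 + 46 + 45 + 49 + 55)/9 = 41.8889
Σ_{t=1}^{8}(y_t−ȳ)(y_{t+1}−ȳ) = 255.6543
γ_1 = 255.6543 / 9 = 28.406

28.406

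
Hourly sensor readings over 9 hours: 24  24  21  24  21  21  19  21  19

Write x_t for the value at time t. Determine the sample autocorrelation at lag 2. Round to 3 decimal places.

0.367

Mean x̄ = (24 + 24 + 21 + 24 + 21 + 21 + 19 + 21 + 19)/9 = 21.5556
Numerator Σ_{t=1}^{7}(x_t−x̄)(x_{t+2}−x̄) = 11.8272
Denominator Σ(x_t−x̄)² = 32.2222
r_2 = 11.8272 / 32.2222 = 0.367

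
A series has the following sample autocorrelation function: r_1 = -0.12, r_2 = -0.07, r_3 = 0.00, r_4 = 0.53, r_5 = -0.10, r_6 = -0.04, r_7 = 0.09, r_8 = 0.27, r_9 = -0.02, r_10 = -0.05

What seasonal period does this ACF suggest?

4

The largest autocorrelation is r_4 = 0.53, with a weaker echo at lag 8 (0.27); the remaining lags stay at or below 0.09.
The dominant spike at lag 4 indicates a seasonal period of 4.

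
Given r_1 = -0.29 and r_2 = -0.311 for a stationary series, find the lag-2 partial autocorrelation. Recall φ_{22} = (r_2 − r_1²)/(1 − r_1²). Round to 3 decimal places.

-0.431

φ_{22} = (r_2 − r_1²) / (1 − r_1²)
r_1² = (-0.29)² = 0.0841
Numerator = -0.311 − 0.0841 = -0.3951; denominator = 1 − 0.0841 = 0.9159
φ_{22} = -0.3951 / 0.9159 = -0.431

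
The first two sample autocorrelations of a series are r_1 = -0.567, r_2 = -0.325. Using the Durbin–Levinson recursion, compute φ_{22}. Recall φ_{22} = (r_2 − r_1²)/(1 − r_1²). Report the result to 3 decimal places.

φ_{22} = (r_2 − r_1²) / (1 − r_1²)
r_1² = (-0.567)² = 0.321489
Numerator = -0.325 − 0.3215 = -0.6465; denominator = 1 − 0.3215 = 0.6785
φ_{22} = -0.6465 / 0.6785 = -0.953

-0.953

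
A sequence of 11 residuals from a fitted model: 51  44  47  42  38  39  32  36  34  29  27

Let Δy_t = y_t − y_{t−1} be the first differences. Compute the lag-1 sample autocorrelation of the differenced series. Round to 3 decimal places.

-0.604

First differences Δy: -7, 3, -5, -4, 1, -7, 4, -2, -5, -2
Mean of differences = -2.4000
Numerator Σ(Δy_t−Δȳ)(Δy_{t+1}−Δȳ) = -84.7600
Denominator Σ(Δy_t−Δȳ)² = 140.4000
r_1(Δy) = -84.7600 / 140.4000 = -0.604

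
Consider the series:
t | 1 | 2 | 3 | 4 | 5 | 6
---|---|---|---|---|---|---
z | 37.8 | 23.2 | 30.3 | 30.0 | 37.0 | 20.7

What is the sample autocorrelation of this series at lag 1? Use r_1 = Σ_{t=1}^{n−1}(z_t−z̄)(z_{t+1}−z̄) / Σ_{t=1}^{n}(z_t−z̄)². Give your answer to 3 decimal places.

Mean z̄ = (37.8 + 23.2 + 30.3 + 30.0 + 37.0 + 20.7)/6 = 29.8333
Σ(z_t−z̄)(z_{t+1}−z̄) = (-52.8456) + (-3.0956) + (0.0778) + (1.1944) + (-65.4556) = -120.1244
Denominator Σ(z_t−z̄)² = 242.4933
r_1 = -120.1244 / 242.4933 = -0.495

-0.495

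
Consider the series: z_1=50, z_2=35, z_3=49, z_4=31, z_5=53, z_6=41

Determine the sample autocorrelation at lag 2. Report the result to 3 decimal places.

Mean z̄ = (50 + 35 + 49 + 31 + 53 + 41)/6 = 43.1667
Σ(z_t−z̄)(z_{t+2}−z̄) = (39.8611) + (99.3611) + (57.3611) + (26.3611) = 222.9444
Denominator Σ(z_t−z̄)² = 396.8333
r_2 = 222.9444 / 396.8333 = 0.562

0.562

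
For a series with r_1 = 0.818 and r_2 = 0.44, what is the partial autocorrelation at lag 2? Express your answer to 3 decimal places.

-0.692

φ_{22} = (r_2 − r_1²) / (1 − r_1²)
r_1² = (0.818)² = 0.669124
Numerator = 0.44 − 0.6691 = -0.2291; denominator = 1 − 0.6691 = 0.3309
φ_{22} = -0.2291 / 0.3309 = -0.692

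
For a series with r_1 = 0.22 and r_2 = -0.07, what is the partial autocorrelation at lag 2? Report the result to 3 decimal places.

-0.124

φ_{22} = (r_2 − r_1²) / (1 − r_1²)
r_1² = (0.22)² = 0.0484
Numerator = -0.07 − 0.0484 = -0.1184; denominator = 1 − 0.0484 = 0.9516
φ_{22} = -0.1184 / 0.9516 = -0.124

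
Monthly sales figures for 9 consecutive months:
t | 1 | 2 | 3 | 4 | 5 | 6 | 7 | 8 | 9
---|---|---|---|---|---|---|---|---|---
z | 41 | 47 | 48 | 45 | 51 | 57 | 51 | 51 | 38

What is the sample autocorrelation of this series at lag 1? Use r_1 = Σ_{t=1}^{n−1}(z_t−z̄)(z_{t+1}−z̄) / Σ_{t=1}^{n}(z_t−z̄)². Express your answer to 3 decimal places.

0.134

Mean z̄ = (41 + 47 + 48 + 45 + 51 + 57 + 51 + 51 + 38)/9 = 47.6667
Numerator Σ_{t=1}^{8}(z_t−z̄)(z_{t+1}−z̄) = 35.5556
Denominator Σ(z_t−z̄)² = 266.0000
r_1 = 35.5556 / 266.0000 = 0.134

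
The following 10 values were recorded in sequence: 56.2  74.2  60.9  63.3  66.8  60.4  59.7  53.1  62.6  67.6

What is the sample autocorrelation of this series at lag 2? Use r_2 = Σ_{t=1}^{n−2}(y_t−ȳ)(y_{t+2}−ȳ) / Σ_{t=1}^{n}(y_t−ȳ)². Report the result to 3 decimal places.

-0.092

Mean ȳ = (56.2 + 74.2 + 60.9 + 63.3 + 66.8 + 60.4 + 59.7 + 53.1 + 62.6 + 67.6)/10 = 62.4800
Numerator Σ_{t=1}^{8}(y_t−ȳ)(y_{t+2}−ȳ) = -29.8568
Denominator Σ(y_t−ȳ)² = 324.8960
r_2 = -29.8568 / 324.8960 = -0.092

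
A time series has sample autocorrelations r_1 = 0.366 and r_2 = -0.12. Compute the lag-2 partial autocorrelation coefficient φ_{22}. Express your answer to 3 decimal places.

φ_{22} = (r_2 − r_1²) / (1 − r_1²)
r_1² = (0.366)² = 0.133956
Numerator = -0.12 − 0.1340 = -0.2540; denominator = 1 − 0.1340 = 0.8660
φ_{22} = -0.2540 / 0.8660 = -0.293

-0.293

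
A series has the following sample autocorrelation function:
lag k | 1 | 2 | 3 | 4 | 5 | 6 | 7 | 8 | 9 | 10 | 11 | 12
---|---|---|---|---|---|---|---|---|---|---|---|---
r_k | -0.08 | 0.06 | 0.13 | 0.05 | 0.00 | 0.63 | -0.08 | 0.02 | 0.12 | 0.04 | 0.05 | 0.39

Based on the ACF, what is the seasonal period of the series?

6

The largest autocorrelation is r_6 = 0.63, with a weaker echo at lag 12 (0.39); the remaining lags stay at or below 0.13.
The dominant spike at lag 6 indicates a seasonal period of 6.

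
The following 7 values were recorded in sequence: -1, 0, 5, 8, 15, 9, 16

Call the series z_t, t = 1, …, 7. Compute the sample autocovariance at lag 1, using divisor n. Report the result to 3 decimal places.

Mean z̄ = (-1 + 0 + 5 + 8 + 15 + 9 + 16)/7 = 7.4286
Deviations: -8.4286, -7.4286, -2.4286, 0.5714, 7.5714, 1.5714, 8.5714
Σ_{t=1}^{6}(z_t−z̄)(z_{t+1}−z̄) = 108.9592
γ_1 = 108.9592 / 7 = 15.566

15.566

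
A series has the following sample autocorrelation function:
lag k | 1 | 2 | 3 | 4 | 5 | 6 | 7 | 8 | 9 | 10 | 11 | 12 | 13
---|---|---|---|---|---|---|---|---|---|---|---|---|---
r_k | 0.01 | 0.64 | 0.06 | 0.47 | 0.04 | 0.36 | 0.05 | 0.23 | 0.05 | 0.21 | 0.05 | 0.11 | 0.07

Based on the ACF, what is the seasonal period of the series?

The largest autocorrelation is r_2 = 0.64, with weaker echoes at lags 4 (0.47), 6 (0.36), 8 (0.23) and 10 (0.21); the remaining lags stay at or below 0.11.
The dominant spike at lag 2 indicates a seasonal period of 2.

2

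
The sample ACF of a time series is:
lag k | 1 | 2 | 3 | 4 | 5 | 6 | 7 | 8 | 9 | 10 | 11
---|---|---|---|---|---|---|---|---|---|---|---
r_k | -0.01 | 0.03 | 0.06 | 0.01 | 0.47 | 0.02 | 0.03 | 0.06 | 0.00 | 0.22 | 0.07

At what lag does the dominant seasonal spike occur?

The largest autocorrelation is r_5 = 0.47, with a weaker echo at lag 10 (0.22); the remaining lags stay at or below 0.07.
The dominant spike at lag 5 indicates a seasonal period of 5.

5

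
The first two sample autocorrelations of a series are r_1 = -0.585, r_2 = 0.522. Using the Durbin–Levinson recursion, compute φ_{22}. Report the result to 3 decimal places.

φ_{22} = (r_2 − r_1²) / (1 − r_1²)
r_1² = (-0.585)² = 0.342225
Numerator = 0.522 − 0.3422 = 0.1798; denominator = 1 − 0.3422 = 0.6578
φ_{22} = 0.1798 / 0.6578 = 0.273

0.273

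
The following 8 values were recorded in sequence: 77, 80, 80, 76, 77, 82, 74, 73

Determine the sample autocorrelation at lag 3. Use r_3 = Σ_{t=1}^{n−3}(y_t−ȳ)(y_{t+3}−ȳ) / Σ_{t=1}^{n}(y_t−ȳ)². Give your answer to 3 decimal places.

0.265

Mean ȳ = (77 + 80 + 80 + 76 + 77 + 82 + 74 + 73)/8 = 77.3750
Deviations from mean: -0.3750, 2.6250, 2.6250, -1.3750, -0.3750, 4.6250, -3.3750, -4.3750
Numerator Σ_{t=1}^{5}(y_t−ȳ)(y_{t+3}−ȳ) = 17.9531
Denominator Σ(y_t−ȳ)² = 67.8750
r_3 = 17.9531 / 67.8750 = 0.265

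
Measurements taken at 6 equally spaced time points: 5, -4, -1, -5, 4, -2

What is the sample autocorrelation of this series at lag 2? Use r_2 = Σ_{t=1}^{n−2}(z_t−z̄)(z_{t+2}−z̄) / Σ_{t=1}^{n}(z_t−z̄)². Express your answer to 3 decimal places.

Mean z̄ = (5 − 4 − 1 − 5 + 4 − 2)/6 = -0.5000
Numerator Σ_{t=1}^{4}(z_t−z̄)(z_{t+2}−z̄) = 17.5000
Denominator Σ(z_t−z̄)² = 85.5000
r_2 = 17.5000 / 85.5000 = 0.205

0.205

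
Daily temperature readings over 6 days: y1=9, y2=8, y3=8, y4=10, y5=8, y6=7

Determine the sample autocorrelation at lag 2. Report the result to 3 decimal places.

-0.542

Mean ȳ = (9 + 8 + 8 + 10 + 8 + 7)/6 = 8.3333
Deviations from mean: 0.6667, -0.3333, -0.3333, 1.6667, -0.3333, -1.3333
Σ(y_t−ȳ)(y_{t+2}−ȳ) = (-0.2222) + (-0.5556) + (0.1111) + (-2.2222) = -2.8889
Denominator Σ(y_t−ȳ)² = 5.3333
r_2 = -2.8889 / 5.3333 = -0.542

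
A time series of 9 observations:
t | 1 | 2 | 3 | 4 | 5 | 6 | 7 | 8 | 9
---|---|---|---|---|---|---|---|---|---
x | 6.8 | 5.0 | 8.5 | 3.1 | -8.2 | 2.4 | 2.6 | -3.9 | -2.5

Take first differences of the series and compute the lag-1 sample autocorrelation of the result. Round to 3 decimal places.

-0.327

First differences Δx: -1.8, 3.5, -5.4, -11.3, 10.6, 0.2, -6.5, 1.4
Mean of differences = -1.1625
Numerator Σ(Δx_t−Δx̄)(Δx_{t+1}−Δx̄) = -103.9377
Denominator Σ(Δx_t−Δx̄)² = 318.1388
r_1(Δx) = -103.9377 / 318.1388 = -0.327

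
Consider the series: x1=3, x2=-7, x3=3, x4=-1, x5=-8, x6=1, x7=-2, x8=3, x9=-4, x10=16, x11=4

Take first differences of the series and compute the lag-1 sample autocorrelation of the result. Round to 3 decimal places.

First differences Δx: -10, 10, -4, -7, 9, -3, 5, -7, 20, -12
Mean of differences = 0.1000
Numerator Σ(Δx_t−Δx̄)(Δx_{t+1}−Δx̄) = -634.3100
Denominator Σ(Δx_t−Δx̄)² = 972.9000
r_1(Δx) = -634.3100 / 972.9000 = -0.652

-0.652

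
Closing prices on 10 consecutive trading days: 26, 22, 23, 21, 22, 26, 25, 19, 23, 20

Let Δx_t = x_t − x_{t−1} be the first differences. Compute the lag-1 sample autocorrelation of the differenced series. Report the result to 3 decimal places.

-0.394

First differences Δx: -4, 1, -2, 1, 4, -1, -6, 4, -3
Mean of differences = -0.6667
Numerator Σ(Δx_t−Δx̄)(Δx_{t+1}−Δx̄) = -37.7778
Denominator Σ(Δx_t−Δx̄)² = 96.0000
r_1(Δx) = -37.7778 / 96.0000 = -0.394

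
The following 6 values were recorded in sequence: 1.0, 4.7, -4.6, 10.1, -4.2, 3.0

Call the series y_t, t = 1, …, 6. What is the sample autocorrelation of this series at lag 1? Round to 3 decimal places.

Mean ȳ = (1.0 + 4.7 − 4.6 + 10.1 − 4.2 + 3.0)/6 = 1.6667
Deviations from mean: -0.6667, 3.0333, -6.2667, 8.4333, -5.8667, 1.3333
Σ(y_t−ȳ)(y_{t+1}−ȳ) = (-2.0222) + (-19.0089) + (-52.8489) + (-49.4756) + (-7.8222) = -131.1778
Denominator Σ(y_t−ȳ)² = 156.2333
r_1 = -131.1778 / 156.2333 = -0.840

-0.840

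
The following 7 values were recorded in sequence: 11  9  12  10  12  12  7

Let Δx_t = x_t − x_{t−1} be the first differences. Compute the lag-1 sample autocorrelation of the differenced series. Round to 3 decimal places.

First differences Δx: -2, 3, -2, 2, 0, -5
Mean of differences = -0.6667
Numerator Σ(Δx_t−Δx̄)(Δx_{t+1}−Δx̄) = -14.4444
Denominator Σ(Δx_t−Δx̄)² = 43.3333
r_1(Δx) = -14.4444 / 43.3333 = -0.333

-0.333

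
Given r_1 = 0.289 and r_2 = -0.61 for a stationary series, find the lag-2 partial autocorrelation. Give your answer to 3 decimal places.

φ_{22} = (r_2 − r_1²) / (1 − r_1²)
r_1² = (0.289)² = 0.083521
Numerator = -0.61 − 0.0835 = -0.6935; denominator = 1 − 0.0835 = 0.9165
φ_{22} = -0.6935 / 0.9165 = -0.757

-0.757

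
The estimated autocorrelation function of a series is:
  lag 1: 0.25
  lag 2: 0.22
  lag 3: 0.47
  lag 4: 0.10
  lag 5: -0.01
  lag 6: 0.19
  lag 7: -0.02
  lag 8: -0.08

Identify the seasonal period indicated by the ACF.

3

The largest autocorrelation is r_3 = 0.47; the remaining lags stay at or below 0.25. The elevated value at lag 1 (0.25), dropping to 0.22 at lag 2, reflects decaying short-term dependence rather than seasonality.
The dominant spike at lag 3 indicates a seasonal period of 3.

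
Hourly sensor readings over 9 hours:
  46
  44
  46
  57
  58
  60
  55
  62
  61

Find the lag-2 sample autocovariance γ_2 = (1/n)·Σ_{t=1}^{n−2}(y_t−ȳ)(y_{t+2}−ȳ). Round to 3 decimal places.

8.531

Mean ȳ = (46 + 44 + 46 + 57 + 58 + 60 + 55 + 62 + 61)/9 = 54.3333
Σ_{t=1}^{7}(y_t−ȳ)(y_{t+2}−ȳ) = 76.7778
γ_2 = 76.7778 / 9 = 8.531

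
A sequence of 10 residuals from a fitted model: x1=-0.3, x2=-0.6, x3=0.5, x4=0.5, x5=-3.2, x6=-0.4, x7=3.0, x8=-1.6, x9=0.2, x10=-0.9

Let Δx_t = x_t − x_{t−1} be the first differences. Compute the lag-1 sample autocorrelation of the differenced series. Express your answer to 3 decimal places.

First differences Δx: -0.3, 1.1, 0.0, -3.7, 2.8, 3.4, -4.6, 1.8, -1.1
Mean of differences = -0.0667
Numerator Σ(Δx_t−Δx̄)(Δx_{t+1}−Δx̄) = -27.0211
Denominator Σ(Δx_t−Δx̄)² = 59.9600
r_1(Δx) = -27.0211 / 59.9600 = -0.451

-0.451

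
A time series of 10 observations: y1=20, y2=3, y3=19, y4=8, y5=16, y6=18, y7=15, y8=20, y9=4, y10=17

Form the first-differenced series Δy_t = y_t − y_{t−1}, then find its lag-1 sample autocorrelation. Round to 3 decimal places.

-0.695

First differences Δy: -17, 16, -11, 8, 2, -3, 5, -16, 13
Mean of differences = -0.3333
Numerator Σ(Δy_t−Δȳ)(Δy_{t+1}−Δȳ) = -828.7778
Denominator Σ(Δy_t−Δȳ)² = 1192.0000
r_1(Δy) = -828.7778 / 1192.0000 = -0.695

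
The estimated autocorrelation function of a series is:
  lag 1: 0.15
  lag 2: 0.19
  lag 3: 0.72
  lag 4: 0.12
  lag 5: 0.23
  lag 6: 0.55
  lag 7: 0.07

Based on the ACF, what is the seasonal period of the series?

3

The largest autocorrelation is r_3 = 0.72, with a weaker echo at lag 6 (0.55); the remaining lags stay at or below 0.23.
The dominant spike at lag 3 indicates a seasonal period of 3.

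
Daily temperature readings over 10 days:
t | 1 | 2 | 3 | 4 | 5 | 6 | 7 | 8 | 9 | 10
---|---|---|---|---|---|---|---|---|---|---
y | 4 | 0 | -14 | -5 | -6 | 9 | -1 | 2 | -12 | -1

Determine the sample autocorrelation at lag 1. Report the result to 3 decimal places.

Mean ȳ = (4 + 0 − 14 − 5 − 6 + 9 − 1 + 2 − 12 − 1)/10 = -2.4000
Numerator Σ_{t=1}^{9}(y_t−ȳ)(y_{t+1}−ȳ) = -47.5600
Denominator Σ(y_t−ȳ)² = 446.4000
r_1 = -47.5600 / 446.4000 = -0.107

-0.107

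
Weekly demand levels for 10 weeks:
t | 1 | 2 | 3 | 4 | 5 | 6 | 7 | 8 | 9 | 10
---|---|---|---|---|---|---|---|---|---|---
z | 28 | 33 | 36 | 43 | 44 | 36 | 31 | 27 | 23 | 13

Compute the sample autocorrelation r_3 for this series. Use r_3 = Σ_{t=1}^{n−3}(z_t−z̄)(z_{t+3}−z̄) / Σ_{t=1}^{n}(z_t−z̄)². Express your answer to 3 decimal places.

Mean z̄ = (28 + 33 + 36 + 43 + 44 + 36 + 31 + 27 + 23 + 13)/10 = 31.4000
Σ(z_t−z̄)(z_{t+3}−z̄) = (-39.4400) + (20.1600) + (21.1600) + (-4.6400) + (-55.4400) + (-38.6400) + (7.3600) = -89.4800
Denominator Σ(z_t−z̄)² = 778.4000
r_3 = -89.4800 / 778.4000 = -0.115

-0.115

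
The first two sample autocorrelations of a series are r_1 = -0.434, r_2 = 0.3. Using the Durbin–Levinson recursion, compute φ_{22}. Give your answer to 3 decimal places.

φ_{22} = (r_2 − r_1²) / (1 − r_1²)
r_1² = (-0.434)² = 0.188356
Numerator = 0.3 − 0.1884 = 0.1116; denominator = 1 − 0.1884 = 0.8116
φ_{22} = 0.1116 / 0.8116 = 0.138

0.138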